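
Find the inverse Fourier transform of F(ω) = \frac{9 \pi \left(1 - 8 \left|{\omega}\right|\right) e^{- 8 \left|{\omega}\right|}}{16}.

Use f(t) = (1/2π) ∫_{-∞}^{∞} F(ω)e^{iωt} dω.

f(t) = \frac{9 t^{2}}{\left(t^{2} + 64\right)^{2}}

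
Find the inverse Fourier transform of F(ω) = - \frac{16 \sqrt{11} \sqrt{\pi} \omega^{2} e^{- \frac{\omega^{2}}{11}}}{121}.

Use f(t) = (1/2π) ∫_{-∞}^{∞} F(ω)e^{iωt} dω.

f(t) = 2 \left(11 t^{2} - 2\right) e^{- \frac{11 t^{2}}{4}}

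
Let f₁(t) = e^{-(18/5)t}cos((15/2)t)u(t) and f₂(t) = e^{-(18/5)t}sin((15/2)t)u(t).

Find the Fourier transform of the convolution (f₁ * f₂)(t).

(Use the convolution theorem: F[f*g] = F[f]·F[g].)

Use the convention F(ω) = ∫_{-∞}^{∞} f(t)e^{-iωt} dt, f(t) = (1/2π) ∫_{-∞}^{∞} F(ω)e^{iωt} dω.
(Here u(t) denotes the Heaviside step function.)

F[f₁*f₂](ω) = \frac{15000 \left(5 i \omega + 18\right)}{\left(4 \left(5 i \omega + 18\right)^{2} + 5625\right)^{2}}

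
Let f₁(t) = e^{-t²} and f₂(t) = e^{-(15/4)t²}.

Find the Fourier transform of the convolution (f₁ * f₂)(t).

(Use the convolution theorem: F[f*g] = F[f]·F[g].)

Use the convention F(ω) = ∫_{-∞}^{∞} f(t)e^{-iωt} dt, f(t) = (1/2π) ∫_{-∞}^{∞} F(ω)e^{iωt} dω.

F[f₁*f₂](ω) = \frac{2 \sqrt{15} \pi e^{- \frac{19 \omega^{2}}{60}}}{15}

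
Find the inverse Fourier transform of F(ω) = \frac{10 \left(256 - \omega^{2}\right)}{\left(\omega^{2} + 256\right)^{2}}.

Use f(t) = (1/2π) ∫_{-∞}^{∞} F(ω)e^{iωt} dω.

f(t) = 5 e^{- 16 \left|{t}\right|} \left|{t}\right|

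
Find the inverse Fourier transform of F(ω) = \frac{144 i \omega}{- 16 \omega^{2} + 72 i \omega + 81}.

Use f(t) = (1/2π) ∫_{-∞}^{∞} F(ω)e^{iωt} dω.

f(t) = 9 \left(1 - \frac{9 t}{4}\right) e^{- \frac{9 t}{4}} u\left(t\right)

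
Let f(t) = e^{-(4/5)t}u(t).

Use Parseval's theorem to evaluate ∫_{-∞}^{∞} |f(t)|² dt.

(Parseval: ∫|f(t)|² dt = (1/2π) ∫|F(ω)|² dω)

∫|f(t)|² dt = \frac{5}{8}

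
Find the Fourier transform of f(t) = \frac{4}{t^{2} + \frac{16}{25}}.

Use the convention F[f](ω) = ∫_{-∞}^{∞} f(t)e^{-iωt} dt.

F(ω) = 5 \pi e^{- \frac{4 \left|{\omega}\right|}{5}}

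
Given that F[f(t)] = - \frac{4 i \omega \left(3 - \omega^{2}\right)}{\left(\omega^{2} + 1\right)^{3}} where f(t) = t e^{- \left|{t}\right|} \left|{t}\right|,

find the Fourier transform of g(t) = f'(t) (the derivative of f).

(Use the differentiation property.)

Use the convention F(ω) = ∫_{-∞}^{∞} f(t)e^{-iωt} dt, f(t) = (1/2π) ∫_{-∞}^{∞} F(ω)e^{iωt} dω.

F[g](ω) = \frac{4 \omega^{2} \left(3 - \omega^{2}\right)}{\left(\omega^{2} + 1\right)^{3}}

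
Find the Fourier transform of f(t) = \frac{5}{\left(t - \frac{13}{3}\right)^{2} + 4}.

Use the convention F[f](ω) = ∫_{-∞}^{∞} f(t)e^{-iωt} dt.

F(ω) = \frac{5 \pi e^{- \frac{13 i \omega}{3} - 2 \left|{\omega}\right|}}{2}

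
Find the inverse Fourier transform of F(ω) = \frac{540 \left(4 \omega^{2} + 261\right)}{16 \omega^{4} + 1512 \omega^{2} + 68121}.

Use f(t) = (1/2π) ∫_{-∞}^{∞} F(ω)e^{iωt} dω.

f(t) = 9 e^{- \frac{15 \left|{t}\right|}{2}} \cos{\left(3 \left|{t}\right| \right)}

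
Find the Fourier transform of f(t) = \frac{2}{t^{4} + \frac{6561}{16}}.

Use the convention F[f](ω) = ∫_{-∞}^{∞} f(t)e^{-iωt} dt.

F(ω) = \frac{16 \pi e^{- \frac{9 \sqrt{2} \left|{\omega}\right|}{4}} \sin{\left(\frac{9 \sqrt{2} \left|{\omega}\right|}{4} + \frac{\pi}{4} \right)}}{729}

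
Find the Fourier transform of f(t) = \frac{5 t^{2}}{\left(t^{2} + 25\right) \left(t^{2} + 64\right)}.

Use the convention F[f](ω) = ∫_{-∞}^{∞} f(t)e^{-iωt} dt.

F(ω) = \frac{5 \pi \left(8 - 5 e^{3 \left|{\omega}\right|}\right) e^{- 8 \left|{\omega}\right|}}{39}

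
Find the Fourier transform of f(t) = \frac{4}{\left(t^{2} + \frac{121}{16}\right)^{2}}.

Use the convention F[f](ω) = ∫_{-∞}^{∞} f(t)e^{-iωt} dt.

F(ω) = \frac{32 \pi \left(11 \left|{\omega}\right| + 4\right) e^{- \frac{11 \left|{\omega}\right|}{4}}}{1331}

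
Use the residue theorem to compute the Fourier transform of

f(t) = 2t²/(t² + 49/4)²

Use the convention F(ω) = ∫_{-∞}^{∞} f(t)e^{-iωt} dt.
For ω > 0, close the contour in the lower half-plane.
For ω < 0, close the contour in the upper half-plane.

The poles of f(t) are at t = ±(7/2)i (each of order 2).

Let g(z) = f(z)e^{-iωz}; for large |z| the factor e^{-iωz} decays in the lower half-plane when ω > 0 and in the upper half-plane when ω < 0.

Case ω > 0 (lower half-plane, clockwise contour ⇒ F(ω) = -2πi·ΣRes):
  Res_{z = - \frac{7 i}{2}} g(z) = \frac{i \left(2 - 7 \omega\right) e^{- \frac{7 \omega}{2}}}{14} (pole of order 2)
  F(ω) = -2πi·ΣRes = \frac{\pi \left(2 - 7 \omega\right) e^{- \frac{7 \omega}{2}}}{7}

Case ω < 0 (upper half-plane, counterclockwise contour ⇒ F(ω) = +2πi·ΣRes):
  Res_{z = \frac{7 i}{2}} g(z) = \frac{i \left(- 7 \omega - 2\right) e^{\frac{7 \omega}{2}}}{14} (pole of order 2)
  F(ω) = 2πi·ΣRes = \frac{\pi \left(7 \omega + 2\right) e^{\frac{7 \omega}{2}}}{7}

Both cases combine into a single formula in |ω|:

F(ω) = \frac{\pi \left(2 - 7 \left|{\omega}\right|\right) e^{- \frac{7 \left|{\omega}\right|}{2}}}{7}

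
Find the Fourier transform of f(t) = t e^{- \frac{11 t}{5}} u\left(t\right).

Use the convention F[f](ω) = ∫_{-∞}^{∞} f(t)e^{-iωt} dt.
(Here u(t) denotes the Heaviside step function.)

F(ω) = \frac{25}{\left(5 i \omega + 11\right)^{2}}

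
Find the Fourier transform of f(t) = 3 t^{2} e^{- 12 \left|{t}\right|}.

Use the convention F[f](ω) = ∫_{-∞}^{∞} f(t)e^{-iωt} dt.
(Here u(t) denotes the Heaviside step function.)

F(ω) = \frac{432 \left(48 - \omega^{2}\right)}{\left(\omega^{2} + 144\right)^{3}}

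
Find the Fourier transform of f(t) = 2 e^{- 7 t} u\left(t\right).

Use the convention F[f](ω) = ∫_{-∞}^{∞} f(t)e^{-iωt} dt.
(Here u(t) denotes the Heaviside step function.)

F(ω) = \frac{2}{i \omega + 7}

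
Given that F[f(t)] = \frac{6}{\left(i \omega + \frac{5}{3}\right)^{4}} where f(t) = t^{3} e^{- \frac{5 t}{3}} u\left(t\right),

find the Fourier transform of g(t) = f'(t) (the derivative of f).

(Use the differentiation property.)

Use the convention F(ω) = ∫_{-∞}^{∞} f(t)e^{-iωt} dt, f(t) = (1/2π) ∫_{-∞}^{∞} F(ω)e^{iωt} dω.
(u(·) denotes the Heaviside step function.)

F[g](ω) = \frac{486 i \omega}{\left(3 i \omega + 5\right)^{4}}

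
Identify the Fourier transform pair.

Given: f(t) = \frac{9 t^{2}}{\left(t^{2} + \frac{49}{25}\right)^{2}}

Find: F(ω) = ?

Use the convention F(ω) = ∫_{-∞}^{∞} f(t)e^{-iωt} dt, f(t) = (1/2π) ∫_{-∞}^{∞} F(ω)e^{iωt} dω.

F(ω) = \frac{9 \pi \left(5 - 7 \left|{\omega}\right|\right) e^{- \frac{7 \left|{\omega}\right|}{5}}}{14}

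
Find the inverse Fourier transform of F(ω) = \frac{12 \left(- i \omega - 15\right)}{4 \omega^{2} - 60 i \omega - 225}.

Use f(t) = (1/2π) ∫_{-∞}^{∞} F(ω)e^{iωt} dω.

f(t) = 3 \left(\frac{15 t}{2} + 1\right) e^{- \frac{15 t}{2}} u\left(t\right)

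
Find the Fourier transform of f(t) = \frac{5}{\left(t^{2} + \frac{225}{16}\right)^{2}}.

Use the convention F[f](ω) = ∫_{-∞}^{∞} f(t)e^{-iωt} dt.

F(ω) = \frac{8 \pi \left(15 \left|{\omega}\right| + 4\right) e^{- \frac{15 \left|{\omega}\right|}{4}}}{675}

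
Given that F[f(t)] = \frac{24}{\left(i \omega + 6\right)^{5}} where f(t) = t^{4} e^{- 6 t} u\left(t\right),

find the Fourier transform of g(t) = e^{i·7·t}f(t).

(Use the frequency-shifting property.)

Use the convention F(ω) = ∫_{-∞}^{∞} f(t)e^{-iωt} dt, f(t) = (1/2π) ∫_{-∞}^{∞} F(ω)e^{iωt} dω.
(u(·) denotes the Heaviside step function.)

F[g](ω) = \frac{24}{\left(i \left(\omega - 7\right) + 6\right)^{5}}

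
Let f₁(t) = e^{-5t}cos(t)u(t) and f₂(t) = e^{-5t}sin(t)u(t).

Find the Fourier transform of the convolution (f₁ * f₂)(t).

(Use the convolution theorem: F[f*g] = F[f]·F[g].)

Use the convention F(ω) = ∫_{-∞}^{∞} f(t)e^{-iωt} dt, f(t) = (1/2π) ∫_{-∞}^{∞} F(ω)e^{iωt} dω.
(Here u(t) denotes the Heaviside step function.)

F[f₁*f₂](ω) = \frac{i \omega + 5}{\left(\left(i \omega + 5\right)^{2} + 1\right)^{2}}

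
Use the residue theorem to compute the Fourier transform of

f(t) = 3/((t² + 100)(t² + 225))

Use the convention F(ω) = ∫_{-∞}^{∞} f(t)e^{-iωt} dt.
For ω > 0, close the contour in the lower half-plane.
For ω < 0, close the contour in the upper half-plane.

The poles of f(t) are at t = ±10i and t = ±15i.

Let g(z) = f(z)e^{-iωz}; for large |z| the factor e^{-iωz} decays in the lower half-plane when ω > 0 and in the upper half-plane when ω < 0.

Case ω > 0 (lower half-plane, clockwise contour ⇒ F(ω) = -2πi·ΣRes):
  Res_{z = - 10 i} g(z) = \frac{3 i e^{- 10 \omega}}{2500}
  Res_{z = - 15 i} g(z) = - \frac{i e^{- 15 \omega}}{1250}
  F(ω) = -2πi·ΣRes = \frac{\pi \left(3 e^{5 \omega} - 2\right) e^{- 15 \omega}}{1250}

Case ω < 0 (upper half-plane, counterclockwise contour ⇒ F(ω) = +2πi·ΣRes):
  Res_{z = 10 i} g(z) = - \frac{3 i e^{10 \omega}}{2500}
  Res_{z = 15 i} g(z) = \frac{i e^{15 \omega}}{1250}
  F(ω) = 2πi·ΣRes = \frac{\pi \left(3 - 2 e^{5 \omega}\right) e^{10 \omega}}{1250}

Both cases combine into a single formula in |ω|:

F(ω) = \frac{\pi \left(3 e^{5 \left|{\omega}\right|} - 2\right) e^{- 15 \left|{\omega}\right|}}{1250}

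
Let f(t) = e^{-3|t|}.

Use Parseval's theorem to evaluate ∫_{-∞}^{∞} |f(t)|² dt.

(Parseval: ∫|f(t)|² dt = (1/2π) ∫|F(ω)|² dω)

∫|f(t)|² dt = \frac{1}{3}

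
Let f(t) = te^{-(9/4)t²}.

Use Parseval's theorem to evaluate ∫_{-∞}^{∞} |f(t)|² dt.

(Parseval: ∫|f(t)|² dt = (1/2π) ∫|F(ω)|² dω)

∫|f(t)|² dt = \frac{\sqrt{2} \sqrt{\pi}}{27}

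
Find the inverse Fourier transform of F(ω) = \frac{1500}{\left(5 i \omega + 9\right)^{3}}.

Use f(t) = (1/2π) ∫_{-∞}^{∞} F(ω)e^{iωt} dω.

f(t) = 6 t^{2} e^{- \frac{9 t}{5}} u\left(t\right)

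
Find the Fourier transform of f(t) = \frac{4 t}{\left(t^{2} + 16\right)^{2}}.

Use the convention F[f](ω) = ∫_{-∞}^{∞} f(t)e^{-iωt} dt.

F(ω) = - \frac{i \pi \omega e^{- 4 \left|{\omega}\right|}}{2}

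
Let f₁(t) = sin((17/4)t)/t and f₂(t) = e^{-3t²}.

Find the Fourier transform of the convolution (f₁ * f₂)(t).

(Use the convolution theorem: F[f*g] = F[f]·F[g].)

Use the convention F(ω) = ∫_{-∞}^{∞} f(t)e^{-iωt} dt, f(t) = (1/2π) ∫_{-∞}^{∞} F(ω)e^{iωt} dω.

F[f₁*f₂](ω) = \begin{cases} \frac{\sqrt{3} \pi^{\frac{3}{2}} e^{- \frac{\omega^{2}}{12}}}{3} & \text{for}\: \omega > - \frac{17}{4} \wedge \omega < \frac{17}{4} \\0 & \text{otherwise} \end{cases}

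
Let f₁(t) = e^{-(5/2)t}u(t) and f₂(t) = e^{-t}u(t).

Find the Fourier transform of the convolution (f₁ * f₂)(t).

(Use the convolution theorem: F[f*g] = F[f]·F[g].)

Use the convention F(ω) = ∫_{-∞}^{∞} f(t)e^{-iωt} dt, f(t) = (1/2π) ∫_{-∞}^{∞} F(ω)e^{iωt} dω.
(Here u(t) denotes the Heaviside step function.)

F[f₁*f₂](ω) = \frac{2}{\left(i \omega + 1\right) \left(2 i \omega + 5\right)}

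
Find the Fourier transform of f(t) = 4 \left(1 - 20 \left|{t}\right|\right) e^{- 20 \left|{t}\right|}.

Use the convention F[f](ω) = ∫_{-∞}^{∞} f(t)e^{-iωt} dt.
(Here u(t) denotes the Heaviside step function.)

F(ω) = \frac{320 \omega^{2}}{\left(\omega^{2} + 400\right)^{2}}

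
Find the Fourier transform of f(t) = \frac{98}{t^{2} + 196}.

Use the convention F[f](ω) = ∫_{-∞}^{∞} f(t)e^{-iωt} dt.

F(ω) = 7 \pi e^{- 14 \left|{\omega}\right|}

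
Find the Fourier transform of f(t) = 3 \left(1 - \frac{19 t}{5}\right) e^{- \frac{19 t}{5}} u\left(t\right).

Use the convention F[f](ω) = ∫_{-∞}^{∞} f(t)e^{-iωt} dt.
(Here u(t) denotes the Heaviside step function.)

F(ω) = \frac{75 i \omega}{- 25 \omega^{2} + 190 i \omega + 361}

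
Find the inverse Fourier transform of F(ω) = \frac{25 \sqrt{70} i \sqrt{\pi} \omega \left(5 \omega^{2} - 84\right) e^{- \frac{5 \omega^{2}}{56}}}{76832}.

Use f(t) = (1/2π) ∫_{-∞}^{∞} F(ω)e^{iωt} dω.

f(t) = 4 t^{3} e^{- \frac{14 t^{2}}{5}}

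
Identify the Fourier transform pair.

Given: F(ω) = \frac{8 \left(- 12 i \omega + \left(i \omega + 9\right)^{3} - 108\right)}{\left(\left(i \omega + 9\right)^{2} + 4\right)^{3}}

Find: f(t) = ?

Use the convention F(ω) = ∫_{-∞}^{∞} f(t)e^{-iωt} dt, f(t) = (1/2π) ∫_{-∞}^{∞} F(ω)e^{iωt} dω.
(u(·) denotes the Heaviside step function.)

f(t) = 4 t^{2} e^{- 9 t} \cos{\left(2 t \right)} u\left(t\right)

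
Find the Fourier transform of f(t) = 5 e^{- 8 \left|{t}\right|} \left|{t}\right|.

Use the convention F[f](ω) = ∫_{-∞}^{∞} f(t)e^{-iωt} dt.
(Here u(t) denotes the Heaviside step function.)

F(ω) = \frac{10 \left(64 - \omega^{2}\right)}{\left(\omega^{2} + 64\right)^{2}}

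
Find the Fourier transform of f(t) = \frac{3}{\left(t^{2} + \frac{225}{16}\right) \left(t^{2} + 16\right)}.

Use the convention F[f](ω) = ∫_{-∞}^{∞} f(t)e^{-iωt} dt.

F(ω) = - \frac{12 \pi e^{- 4 \left|{\omega}\right|}}{31} + \frac{64 \pi e^{- \frac{15 \left|{\omega}\right|}{4}}}{155}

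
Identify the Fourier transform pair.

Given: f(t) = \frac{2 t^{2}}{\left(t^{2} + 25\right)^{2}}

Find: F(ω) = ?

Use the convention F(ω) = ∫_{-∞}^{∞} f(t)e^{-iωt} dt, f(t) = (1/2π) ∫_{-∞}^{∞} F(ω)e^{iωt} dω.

F(ω) = \frac{\pi \left(1 - 5 \left|{\omega}\right|\right) e^{- 5 \left|{\omega}\right|}}{5}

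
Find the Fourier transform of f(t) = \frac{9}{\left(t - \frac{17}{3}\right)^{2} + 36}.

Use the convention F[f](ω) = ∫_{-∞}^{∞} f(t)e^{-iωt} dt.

F(ω) = \frac{3 \pi e^{- \frac{17 i \omega}{3} - 6 \left|{\omega}\right|}}{2}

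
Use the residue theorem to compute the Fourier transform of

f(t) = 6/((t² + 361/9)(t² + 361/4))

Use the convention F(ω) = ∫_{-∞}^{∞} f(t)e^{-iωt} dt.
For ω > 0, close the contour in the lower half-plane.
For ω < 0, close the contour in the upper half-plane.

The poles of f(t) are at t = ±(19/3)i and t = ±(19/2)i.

Let g(z) = f(z)e^{-iωz}; for large |z| the factor e^{-iωz} decays in the lower half-plane when ω > 0 and in the upper half-plane when ω < 0.

Case ω > 0 (lower half-plane, clockwise contour ⇒ F(ω) = -2πi·ΣRes):
  Res_{z = - \frac{19 i}{3}} g(z) = \frac{324 i e^{- \frac{19 \omega}{3}}}{34295}
  Res_{z = - \frac{19 i}{2}} g(z) = - \frac{216 i e^{- \frac{19 \omega}{2}}}{34295}
  F(ω) = -2πi·ΣRes = - \frac{432 \pi e^{- \frac{19 \omega}{2}}}{34295} + \frac{648 \pi e^{- \frac{19 \omega}{3}}}{34295}

Case ω < 0 (upper half-plane, counterclockwise contour ⇒ F(ω) = +2πi·ΣRes):
  Res_{z = \frac{19 i}{3}} g(z) = - \frac{324 i e^{\frac{19 \omega}{3}}}{34295}
  Res_{z = \frac{19 i}{2}} g(z) = \frac{216 i e^{\frac{19 \omega}{2}}}{34295}
  F(ω) = 2πi·ΣRes = \frac{216 \pi \left(3 e^{\frac{19 \omega}{3}} - 2 e^{\frac{19 \omega}{2}}\right)}{34295}

Both cases combine into a single formula in |ω|:

F(ω) = - \frac{432 \pi e^{- \frac{19 \left|{\omega}\right|}{2}}}{34295} + \frac{648 \pi e^{- \frac{19 \left|{\omega}\right|}{3}}}{34295}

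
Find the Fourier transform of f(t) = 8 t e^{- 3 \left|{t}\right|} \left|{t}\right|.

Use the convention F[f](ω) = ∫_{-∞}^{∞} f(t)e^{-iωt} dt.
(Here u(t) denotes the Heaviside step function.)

F(ω) = \frac{32 i \omega \left(\omega^{2} - 27\right)}{\left(\omega^{2} + 9\right)^{3}}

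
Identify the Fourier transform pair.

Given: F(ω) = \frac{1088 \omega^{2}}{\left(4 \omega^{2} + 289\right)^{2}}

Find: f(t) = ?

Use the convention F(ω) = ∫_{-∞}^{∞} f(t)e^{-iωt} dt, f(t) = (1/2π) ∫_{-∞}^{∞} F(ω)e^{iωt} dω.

f(t) = 2 \left(1 - \frac{17 \left|{t}\right|}{2}\right) e^{- \frac{17 \left|{t}\right|}{2}}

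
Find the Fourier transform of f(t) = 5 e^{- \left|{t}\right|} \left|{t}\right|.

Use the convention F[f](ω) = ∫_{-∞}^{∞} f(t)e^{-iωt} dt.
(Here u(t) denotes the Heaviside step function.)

F(ω) = \frac{10 \left(1 - \omega^{2}\right)}{\left(\omega^{2} + 1\right)^{2}}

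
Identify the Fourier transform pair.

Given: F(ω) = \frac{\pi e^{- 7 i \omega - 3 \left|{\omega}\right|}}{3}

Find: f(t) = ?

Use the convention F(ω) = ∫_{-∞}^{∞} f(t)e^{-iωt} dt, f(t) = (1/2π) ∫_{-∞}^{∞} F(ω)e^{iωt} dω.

f(t) = \frac{1}{\left(t - 7\right)^{2} + 9}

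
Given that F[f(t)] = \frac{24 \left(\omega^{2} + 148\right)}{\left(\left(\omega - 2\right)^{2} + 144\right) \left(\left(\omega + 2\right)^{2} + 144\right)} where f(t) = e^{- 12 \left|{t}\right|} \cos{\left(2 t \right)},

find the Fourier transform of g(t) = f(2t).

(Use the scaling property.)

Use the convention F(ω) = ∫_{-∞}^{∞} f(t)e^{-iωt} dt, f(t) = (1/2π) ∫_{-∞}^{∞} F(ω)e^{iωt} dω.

F[g](ω) = \frac{48 \left(\omega^{2} + 592\right)}{\omega^{4} + 1120 \omega^{2} + 350464}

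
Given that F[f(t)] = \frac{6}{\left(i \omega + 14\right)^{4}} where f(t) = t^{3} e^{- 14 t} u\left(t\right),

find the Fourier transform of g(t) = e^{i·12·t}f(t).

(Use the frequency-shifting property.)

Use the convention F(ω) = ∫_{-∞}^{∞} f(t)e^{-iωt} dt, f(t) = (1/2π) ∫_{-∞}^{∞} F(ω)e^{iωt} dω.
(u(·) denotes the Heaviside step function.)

F[g](ω) = \frac{6}{\left(i \left(\omega - 12\right) + 14\right)^{4}}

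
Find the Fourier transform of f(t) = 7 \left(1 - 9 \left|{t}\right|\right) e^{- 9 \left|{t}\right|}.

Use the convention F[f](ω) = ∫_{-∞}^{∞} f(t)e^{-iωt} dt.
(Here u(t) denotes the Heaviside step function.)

F(ω) = \frac{252 \omega^{2}}{\left(\omega^{2} + 81\right)^{2}}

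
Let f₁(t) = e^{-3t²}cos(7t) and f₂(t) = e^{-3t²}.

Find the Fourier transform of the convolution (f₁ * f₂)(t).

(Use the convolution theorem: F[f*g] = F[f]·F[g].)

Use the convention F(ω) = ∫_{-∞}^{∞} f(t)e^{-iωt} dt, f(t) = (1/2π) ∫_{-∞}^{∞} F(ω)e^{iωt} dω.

F[f₁*f₂](ω) = \frac{\pi \left(e^{\frac{7 \omega}{3}} + 1\right) e^{- \frac{\omega^{2}}{6} - \frac{7 \omega}{6} - \frac{49}{12}}}{6}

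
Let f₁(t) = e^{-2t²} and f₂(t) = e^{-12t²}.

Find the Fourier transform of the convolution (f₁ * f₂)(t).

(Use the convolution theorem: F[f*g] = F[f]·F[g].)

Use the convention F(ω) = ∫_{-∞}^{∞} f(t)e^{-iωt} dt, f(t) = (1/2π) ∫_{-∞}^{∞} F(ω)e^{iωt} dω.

F[f₁*f₂](ω) = \frac{\sqrt{6} \pi e^{- \frac{7 \omega^{2}}{48}}}{12}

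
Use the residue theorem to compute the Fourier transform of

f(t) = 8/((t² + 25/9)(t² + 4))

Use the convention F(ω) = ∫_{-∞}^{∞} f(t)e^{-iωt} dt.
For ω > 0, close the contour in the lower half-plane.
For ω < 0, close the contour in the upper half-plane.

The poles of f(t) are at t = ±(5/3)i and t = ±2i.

Let g(z) = f(z)e^{-iωz}; for large |z| the factor e^{-iωz} decays in the lower half-plane when ω > 0 and in the upper half-plane when ω < 0.

Case ω > 0 (lower half-plane, clockwise contour ⇒ F(ω) = -2πi·ΣRes):
  Res_{z = - \frac{5 i}{3}} g(z) = \frac{108 i e^{- \frac{5 \omega}{3}}}{55}
  Res_{z = - 2 i} g(z) = - \frac{18 i e^{- 2 \omega}}{11}
  F(ω) = -2πi·ΣRes = - \frac{36 \pi e^{- 2 \omega}}{11} + \frac{216 \pi e^{- \frac{5 \omega}{3}}}{55}

Case ω < 0 (upper half-plane, counterclockwise contour ⇒ F(ω) = +2πi·ΣRes):
  Res_{z = \frac{5 i}{3}} g(z) = - \frac{108 i e^{\frac{5 \omega}{3}}}{55}
  Res_{z = 2 i} g(z) = \frac{18 i e^{2 \omega}}{11}
  F(ω) = 2πi·ΣRes = \frac{36 \pi \left(6 e^{\frac{5 \omega}{3}} - 5 e^{2 \omega}\right)}{55}

Both cases combine into a single formula in |ω|:

F(ω) = - \frac{36 \pi e^{- 2 \left|{\omega}\right|}}{11} + \frac{216 \pi e^{- \frac{5 \left|{\omega}\right|}{3}}}{55}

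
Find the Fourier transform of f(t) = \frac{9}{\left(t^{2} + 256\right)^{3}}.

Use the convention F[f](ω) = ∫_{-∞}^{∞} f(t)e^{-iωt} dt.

F(ω) = \frac{9 \pi \left(256 \omega^{2} + 48 \left|{\omega}\right| + 3\right) e^{- 16 \left|{\omega}\right|}}{8388608}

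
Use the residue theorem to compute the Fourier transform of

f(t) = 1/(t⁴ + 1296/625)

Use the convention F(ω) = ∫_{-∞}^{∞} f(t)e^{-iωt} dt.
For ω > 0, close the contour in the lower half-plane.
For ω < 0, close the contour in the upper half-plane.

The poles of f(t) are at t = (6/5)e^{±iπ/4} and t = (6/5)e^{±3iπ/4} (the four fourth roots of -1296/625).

Let g(z) = f(z)e^{-iωz}; for large |z| the factor e^{-iωz} decays in the lower half-plane when ω > 0 and in the upper half-plane when ω < 0.

Case ω > 0 (lower half-plane, clockwise contour ⇒ F(ω) = -2πi·ΣRes):
  Res_{z = - \frac{3 \sqrt{2}}{5} - \frac{3 \sqrt{2} i}{5}} g(z) = \frac{125 \sqrt{2} i \left(1 - i\right) e^{\frac{3 \sqrt{2} \omega \left(-1 + i\right)}{5}}}{1728}
  Res_{z = \frac{3 \sqrt{2}}{5} - \frac{3 \sqrt{2} i}{5}} g(z) = \frac{125 \sqrt{2} i \left(1 + i\right) e^{- \frac{3 \sqrt{2} \omega \left(1 + i\right)}{5}}}{1728}
  F(ω) = -2πi·ΣRes = \frac{125 \sqrt{2} \pi \left(1 - i\right) \left(e^{\frac{6 \sqrt{2} i \omega}{5}} + i\right) e^{- \frac{3 \sqrt{2} \omega \left(1 + i\right)}{5}}}{864} = \frac{125 \pi e^{- \frac{3 \sqrt{2} \omega}{5}} \sin{\left(\frac{3 \sqrt{2} \omega}{5} + \frac{\pi}{4} \right)}}{216}

Case ω < 0 (upper half-plane, counterclockwise contour ⇒ F(ω) = +2πi·ΣRes):
  Res_{z = \frac{3 \sqrt{2}}{5} + \frac{3 \sqrt{2} i}{5}} g(z) = \frac{125 \sqrt{2} i \left(-1 + i\right) e^{\frac{3 \sqrt{2} \omega \left(1 - i\right)}{5}}}{1728}
  Res_{z = - \frac{3 \sqrt{2}}{5} + \frac{3 \sqrt{2} i}{5}} g(z) = \frac{125 \sqrt{2} \left(1 - i\right) e^{\frac{3 \sqrt{2} \omega \left(1 + i\right)}{5}}}{1728}
  F(ω) = 2πi·ΣRes = - \frac{125 \sqrt{2} i \pi \left(i \left(1 - i\right) e^{\frac{3 \sqrt{2} \omega \left(1 - i\right)}{5}} - \left(1 - i\right) e^{\frac{3 \sqrt{2} \omega \left(1 + i\right)}{5}}\right)}{864} = \frac{125 \pi e^{\frac{3 \sqrt{2} \omega}{5}} \cos{\left(\frac{3 \sqrt{2} \omega}{5} + \frac{\pi}{4} \right)}}{216}

Both cases combine into a single formula in |ω|:

F(ω) = \frac{125 \pi e^{- \frac{3 \sqrt{2} \left|{\omega}\right|}{5}} \sin{\left(\frac{3 \sqrt{2} \left|{\omega}\right|}{5} + \frac{\pi}{4} \right)}}{216}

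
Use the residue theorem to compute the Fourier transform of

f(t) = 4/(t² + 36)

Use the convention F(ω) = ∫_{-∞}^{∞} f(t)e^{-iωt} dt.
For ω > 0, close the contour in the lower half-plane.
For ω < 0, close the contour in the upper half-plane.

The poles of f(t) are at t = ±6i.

Let g(z) = f(z)e^{-iωz}; for large |z| the factor e^{-iωz} decays in the lower half-plane when ω > 0 and in the upper half-plane when ω < 0.

Case ω > 0 (lower half-plane, clockwise contour ⇒ F(ω) = -2πi·ΣRes):
  Res_{z = - 6 i} g(z) = \frac{i e^{- 6 \omega}}{3}
  F(ω) = -2πi·ΣRes = \frac{2 \pi e^{- 6 \omega}}{3}

Case ω < 0 (upper half-plane, counterclockwise contour ⇒ F(ω) = +2πi·ΣRes):
  Res_{z = 6 i} g(z) = - \frac{i e^{6 \omega}}{3}
  F(ω) = 2πi·ΣRes = \frac{2 \pi e^{6 \omega}}{3}

Both cases combine into a single formula in |ω|:

F(ω) = \frac{2 \pi e^{- 6 \left|{\omega}\right|}}{3}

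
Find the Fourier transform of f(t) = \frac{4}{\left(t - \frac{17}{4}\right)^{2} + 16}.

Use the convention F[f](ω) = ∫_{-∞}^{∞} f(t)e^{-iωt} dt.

F(ω) = \pi e^{- \frac{17 i \omega}{4} - 4 \left|{\omega}\right|}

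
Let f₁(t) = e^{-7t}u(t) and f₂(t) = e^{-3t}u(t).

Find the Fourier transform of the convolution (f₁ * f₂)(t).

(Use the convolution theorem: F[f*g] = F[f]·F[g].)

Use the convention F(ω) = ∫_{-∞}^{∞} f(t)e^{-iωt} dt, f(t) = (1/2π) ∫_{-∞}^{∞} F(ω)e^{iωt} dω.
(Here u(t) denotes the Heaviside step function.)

F[f₁*f₂](ω) = \frac{1}{\left(i \omega + 3\right) \left(i \omega + 7\right)}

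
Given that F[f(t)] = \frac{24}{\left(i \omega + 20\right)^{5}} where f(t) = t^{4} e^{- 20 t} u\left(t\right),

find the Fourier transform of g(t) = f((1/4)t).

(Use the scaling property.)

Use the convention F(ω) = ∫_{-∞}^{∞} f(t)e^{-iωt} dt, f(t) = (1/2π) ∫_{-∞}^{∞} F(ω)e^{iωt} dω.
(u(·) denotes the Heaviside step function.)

F[g](ω) = \frac{3}{32 \left(i \omega + 5\right)^{5}}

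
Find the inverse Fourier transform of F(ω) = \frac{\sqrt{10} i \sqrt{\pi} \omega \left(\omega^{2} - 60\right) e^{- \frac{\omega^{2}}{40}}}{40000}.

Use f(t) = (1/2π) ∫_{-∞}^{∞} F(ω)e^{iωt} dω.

f(t) = 2 t^{3} e^{- 10 t^{2}}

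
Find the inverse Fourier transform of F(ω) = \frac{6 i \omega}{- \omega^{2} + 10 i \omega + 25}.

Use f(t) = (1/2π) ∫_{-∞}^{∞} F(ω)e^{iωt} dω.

f(t) = 6 \left(1 - 5 t\right) e^{- 5 t} u\left(t\right)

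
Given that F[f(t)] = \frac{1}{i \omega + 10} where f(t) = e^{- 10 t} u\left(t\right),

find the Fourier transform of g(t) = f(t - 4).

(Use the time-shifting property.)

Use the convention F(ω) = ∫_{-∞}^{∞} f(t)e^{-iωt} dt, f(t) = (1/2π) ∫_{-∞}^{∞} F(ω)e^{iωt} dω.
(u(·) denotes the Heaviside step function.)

F[g](ω) = \frac{e^{- 4 i \omega}}{i \omega + 10}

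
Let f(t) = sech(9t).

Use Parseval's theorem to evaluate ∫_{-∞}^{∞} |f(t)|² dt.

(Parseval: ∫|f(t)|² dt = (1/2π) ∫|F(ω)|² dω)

∫|f(t)|² dt = \frac{2}{9}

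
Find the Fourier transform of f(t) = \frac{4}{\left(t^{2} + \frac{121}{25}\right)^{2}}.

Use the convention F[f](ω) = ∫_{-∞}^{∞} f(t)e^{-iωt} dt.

F(ω) = \frac{50 \pi \left(11 \left|{\omega}\right| + 5\right) e^{- \frac{11 \left|{\omega}\right|}{5}}}{1331}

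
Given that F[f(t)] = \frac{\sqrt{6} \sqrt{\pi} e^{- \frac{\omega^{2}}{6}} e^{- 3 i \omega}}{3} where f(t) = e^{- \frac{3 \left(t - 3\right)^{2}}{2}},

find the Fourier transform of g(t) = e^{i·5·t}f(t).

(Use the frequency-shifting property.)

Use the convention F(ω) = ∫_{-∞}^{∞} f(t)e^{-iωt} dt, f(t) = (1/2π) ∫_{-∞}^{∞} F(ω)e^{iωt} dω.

F[g](ω) = \frac{\sqrt{6} \sqrt{\pi} e^{- \frac{\left(\omega - 5\right) \left(\omega - 5 + 18 i\right)}{6}}}{3}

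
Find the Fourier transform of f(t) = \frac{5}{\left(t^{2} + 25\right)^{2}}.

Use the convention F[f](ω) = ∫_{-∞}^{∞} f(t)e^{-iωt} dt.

F(ω) = \frac{\pi \left(5 \left|{\omega}\right| + 1\right) e^{- 5 \left|{\omega}\right|}}{50}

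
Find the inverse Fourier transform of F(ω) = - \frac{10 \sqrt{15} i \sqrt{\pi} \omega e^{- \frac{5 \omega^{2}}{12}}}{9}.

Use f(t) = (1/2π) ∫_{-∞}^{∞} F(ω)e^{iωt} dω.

f(t) = 4 t e^{- \frac{3 t^{2}}{5}}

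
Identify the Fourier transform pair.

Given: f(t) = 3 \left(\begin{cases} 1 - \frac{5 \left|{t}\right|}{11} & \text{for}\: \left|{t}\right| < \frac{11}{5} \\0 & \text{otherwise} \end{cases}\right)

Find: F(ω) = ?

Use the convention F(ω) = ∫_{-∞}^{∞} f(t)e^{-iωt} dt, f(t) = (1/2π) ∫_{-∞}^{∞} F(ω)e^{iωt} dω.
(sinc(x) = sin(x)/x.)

F(ω) = \frac{33 \operatorname{sinc}^{2}{\left(\frac{11 \omega}{10} \right)}}{5}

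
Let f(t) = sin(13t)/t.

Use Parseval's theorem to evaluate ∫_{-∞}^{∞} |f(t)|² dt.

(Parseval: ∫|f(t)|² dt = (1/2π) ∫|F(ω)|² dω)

∫|f(t)|² dt = 13 \pi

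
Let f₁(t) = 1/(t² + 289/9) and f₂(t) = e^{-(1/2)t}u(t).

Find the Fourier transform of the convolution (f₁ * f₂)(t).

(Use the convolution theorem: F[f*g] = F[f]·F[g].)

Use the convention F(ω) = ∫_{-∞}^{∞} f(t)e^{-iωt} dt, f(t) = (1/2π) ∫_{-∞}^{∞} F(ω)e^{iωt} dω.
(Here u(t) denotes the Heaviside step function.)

F[f₁*f₂](ω) = \frac{6 \pi e^{- \frac{17 \left|{\omega}\right|}{3}}}{17 \left(2 i \omega + 1\right)}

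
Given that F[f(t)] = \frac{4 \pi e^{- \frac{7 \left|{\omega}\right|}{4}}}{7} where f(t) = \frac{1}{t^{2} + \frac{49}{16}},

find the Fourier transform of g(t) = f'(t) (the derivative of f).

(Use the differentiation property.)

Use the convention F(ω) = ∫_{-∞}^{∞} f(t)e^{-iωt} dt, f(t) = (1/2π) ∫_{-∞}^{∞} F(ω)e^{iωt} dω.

F[g](ω) = \frac{4 i \pi \omega e^{- \frac{7 \left|{\omega}\right|}{4}}}{7}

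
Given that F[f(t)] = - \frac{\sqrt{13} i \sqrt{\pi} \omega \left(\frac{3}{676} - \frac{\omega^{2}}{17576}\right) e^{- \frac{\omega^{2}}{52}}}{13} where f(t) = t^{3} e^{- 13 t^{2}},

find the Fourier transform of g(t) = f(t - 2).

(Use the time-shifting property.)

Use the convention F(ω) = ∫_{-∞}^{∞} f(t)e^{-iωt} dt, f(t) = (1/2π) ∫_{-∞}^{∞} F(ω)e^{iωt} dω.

F[g](ω) = \frac{\sqrt{13} i \sqrt{\pi} \omega \left(\omega^{2} - 78\right) e^{- \frac{\omega \left(\omega + 104 i\right)}{52}}}{228488}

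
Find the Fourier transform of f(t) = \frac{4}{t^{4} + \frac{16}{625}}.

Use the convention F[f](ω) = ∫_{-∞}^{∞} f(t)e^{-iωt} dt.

F(ω) = \frac{125 \pi e^{- \frac{\sqrt{2} \left|{\omega}\right|}{5}} \sin{\left(\frac{\sqrt{2} \left|{\omega}\right|}{5} + \frac{\pi}{4} \right)}}{2}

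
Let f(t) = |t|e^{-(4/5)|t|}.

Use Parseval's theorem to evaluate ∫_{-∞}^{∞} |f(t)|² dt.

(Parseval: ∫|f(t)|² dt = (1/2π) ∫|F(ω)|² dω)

∫|f(t)|² dt = \frac{125}{128}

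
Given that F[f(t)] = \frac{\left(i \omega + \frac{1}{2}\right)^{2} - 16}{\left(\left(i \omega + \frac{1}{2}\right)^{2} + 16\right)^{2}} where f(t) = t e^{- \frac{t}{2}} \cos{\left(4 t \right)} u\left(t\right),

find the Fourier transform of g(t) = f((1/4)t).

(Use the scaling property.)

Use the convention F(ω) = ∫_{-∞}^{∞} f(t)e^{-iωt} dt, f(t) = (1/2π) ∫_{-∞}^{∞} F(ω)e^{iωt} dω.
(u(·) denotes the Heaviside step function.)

F[g](ω) = \frac{16 \left(\left(8 i \omega + 1\right)^{2} - 64\right)}{\left(\left(8 i \omega + 1\right)^{2} + 64\right)^{2}}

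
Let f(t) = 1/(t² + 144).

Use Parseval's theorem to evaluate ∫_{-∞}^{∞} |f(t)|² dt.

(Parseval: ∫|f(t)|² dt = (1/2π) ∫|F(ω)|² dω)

∫|f(t)|² dt = \frac{\pi}{3456}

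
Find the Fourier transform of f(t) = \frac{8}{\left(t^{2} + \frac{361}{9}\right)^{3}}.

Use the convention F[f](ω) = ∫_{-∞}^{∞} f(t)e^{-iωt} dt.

F(ω) = \frac{27 \pi \left(361 \omega^{2} + 171 \left|{\omega}\right| + 27\right) e^{- \frac{19 \left|{\omega}\right|}{3}}}{2476099}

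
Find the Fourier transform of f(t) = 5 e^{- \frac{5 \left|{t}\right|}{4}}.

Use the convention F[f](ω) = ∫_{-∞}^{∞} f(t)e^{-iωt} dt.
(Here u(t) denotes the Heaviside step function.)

F(ω) = \frac{200}{16 \omega^{2} + 25}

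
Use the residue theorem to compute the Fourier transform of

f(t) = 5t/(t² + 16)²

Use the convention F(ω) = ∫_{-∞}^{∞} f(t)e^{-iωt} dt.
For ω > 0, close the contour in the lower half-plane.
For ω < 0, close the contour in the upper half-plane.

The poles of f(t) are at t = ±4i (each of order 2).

Let g(z) = f(z)e^{-iωz}; for large |z| the factor e^{-iωz} decays in the lower half-plane when ω > 0 and in the upper half-plane when ω < 0.

Case ω > 0 (lower half-plane, clockwise contour ⇒ F(ω) = -2πi·ΣRes):
  Res_{z = - 4 i} g(z) = \frac{5 \omega e^{- 4 \omega}}{16} (pole of order 2)
  F(ω) = -2πi·ΣRes = - \frac{5 i \pi \omega e^{- 4 \omega}}{8}

Case ω < 0 (upper half-plane, counterclockwise contour ⇒ F(ω) = +2πi·ΣRes):
  Res_{z = 4 i} g(z) = - \frac{5 \omega e^{4 \omega}}{16} (pole of order 2)
  F(ω) = 2πi·ΣRes = - \frac{5 i \pi \omega e^{4 \omega}}{8}

Both cases combine into a single formula in |ω|:

F(ω) = - \frac{5 i \pi \omega e^{- 4 \left|{\omega}\right|}}{8}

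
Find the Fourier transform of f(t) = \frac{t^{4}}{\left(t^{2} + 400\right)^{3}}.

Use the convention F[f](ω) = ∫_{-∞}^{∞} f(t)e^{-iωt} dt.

F(ω) = \frac{\pi \left(400 \omega^{2} - 100 \left|{\omega}\right| + 3\right) e^{- 20 \left|{\omega}\right|}}{160}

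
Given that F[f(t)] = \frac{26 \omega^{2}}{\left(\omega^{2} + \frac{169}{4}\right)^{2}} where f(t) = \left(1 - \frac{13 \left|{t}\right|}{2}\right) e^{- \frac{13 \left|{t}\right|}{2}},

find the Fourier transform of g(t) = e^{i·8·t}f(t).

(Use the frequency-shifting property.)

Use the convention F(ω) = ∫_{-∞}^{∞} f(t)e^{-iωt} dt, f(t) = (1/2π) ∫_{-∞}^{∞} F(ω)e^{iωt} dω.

F[g](ω) = \frac{416 \left(\omega - 8\right)^{2}}{\left(4 \left(\omega - 8\right)^{2} + 169\right)^{2}}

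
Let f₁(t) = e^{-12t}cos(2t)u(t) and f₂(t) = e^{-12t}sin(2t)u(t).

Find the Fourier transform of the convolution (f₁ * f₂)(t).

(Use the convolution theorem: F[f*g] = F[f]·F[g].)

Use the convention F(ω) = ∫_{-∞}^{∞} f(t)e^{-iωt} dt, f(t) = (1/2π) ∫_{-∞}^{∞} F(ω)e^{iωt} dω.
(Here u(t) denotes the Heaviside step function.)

F[f₁*f₂](ω) = \frac{2 \left(i \omega + 12\right)}{\left(\left(i \omega + 12\right)^{2} + 4\right)^{2}}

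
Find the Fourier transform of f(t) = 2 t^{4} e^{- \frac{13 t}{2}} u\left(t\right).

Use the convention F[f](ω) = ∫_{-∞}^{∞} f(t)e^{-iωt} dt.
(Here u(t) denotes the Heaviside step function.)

F(ω) = \frac{1536}{\left(2 i \omega + 13\right)^{5}}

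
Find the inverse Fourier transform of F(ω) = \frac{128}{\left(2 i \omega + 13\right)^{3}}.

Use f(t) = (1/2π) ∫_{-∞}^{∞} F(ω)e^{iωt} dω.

f(t) = 8 t^{2} e^{- \frac{13 t}{2}} u\left(t\right)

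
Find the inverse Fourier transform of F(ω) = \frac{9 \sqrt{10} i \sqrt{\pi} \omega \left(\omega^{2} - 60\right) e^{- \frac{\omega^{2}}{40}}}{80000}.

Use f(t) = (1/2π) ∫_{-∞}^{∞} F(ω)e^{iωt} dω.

f(t) = 9 t^{3} e^{- 10 t^{2}}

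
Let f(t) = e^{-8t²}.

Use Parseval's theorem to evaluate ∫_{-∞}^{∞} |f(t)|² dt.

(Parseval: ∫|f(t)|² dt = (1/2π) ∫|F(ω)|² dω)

∫|f(t)|² dt = \frac{\sqrt{\pi}}{4}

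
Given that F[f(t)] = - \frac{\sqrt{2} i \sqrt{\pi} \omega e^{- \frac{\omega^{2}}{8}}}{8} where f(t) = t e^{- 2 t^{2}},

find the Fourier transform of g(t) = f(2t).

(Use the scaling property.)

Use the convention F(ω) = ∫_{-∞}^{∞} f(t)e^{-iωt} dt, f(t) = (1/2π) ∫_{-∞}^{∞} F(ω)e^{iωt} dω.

F[g](ω) = - \frac{\sqrt{2} i \sqrt{\pi} \omega e^{- \frac{\omega^{2}}{32}}}{32}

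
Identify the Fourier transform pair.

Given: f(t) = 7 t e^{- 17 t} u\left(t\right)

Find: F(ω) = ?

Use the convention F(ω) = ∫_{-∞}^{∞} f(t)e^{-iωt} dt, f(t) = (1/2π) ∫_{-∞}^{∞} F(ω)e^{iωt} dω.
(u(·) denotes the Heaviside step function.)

F(ω) = \frac{7}{\left(i \omega + 17\right)^{2}}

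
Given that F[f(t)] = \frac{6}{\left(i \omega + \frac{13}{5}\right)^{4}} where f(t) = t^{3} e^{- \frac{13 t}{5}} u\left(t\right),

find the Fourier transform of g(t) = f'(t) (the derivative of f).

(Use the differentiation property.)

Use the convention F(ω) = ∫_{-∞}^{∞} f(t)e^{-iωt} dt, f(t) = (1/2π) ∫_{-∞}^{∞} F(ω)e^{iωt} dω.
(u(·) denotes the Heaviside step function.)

F[g](ω) = \frac{3750 i \omega}{\left(5 i \omega + 13\right)^{4}}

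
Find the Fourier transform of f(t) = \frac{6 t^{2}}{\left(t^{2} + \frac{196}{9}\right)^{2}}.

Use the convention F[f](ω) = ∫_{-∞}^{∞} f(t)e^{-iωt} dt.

F(ω) = \frac{3 \pi \left(3 - 14 \left|{\omega}\right|\right) e^{- \frac{14 \left|{\omega}\right|}{3}}}{14}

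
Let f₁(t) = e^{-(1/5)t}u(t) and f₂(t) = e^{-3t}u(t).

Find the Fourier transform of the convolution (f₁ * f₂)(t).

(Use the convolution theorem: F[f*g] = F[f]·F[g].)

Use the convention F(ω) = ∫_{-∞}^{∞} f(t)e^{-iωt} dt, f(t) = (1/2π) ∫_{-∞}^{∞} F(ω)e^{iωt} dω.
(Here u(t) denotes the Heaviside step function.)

F[f₁*f₂](ω) = \frac{5}{\left(i \omega + 3\right) \left(5 i \omega + 1\right)}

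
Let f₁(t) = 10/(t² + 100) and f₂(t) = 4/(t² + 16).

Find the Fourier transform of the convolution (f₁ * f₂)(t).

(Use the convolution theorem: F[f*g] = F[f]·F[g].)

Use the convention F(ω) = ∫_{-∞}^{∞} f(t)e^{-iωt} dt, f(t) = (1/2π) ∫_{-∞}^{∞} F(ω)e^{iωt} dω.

F[f₁*f₂](ω) = \pi^{2} e^{- 14 \left|{\omega}\right|}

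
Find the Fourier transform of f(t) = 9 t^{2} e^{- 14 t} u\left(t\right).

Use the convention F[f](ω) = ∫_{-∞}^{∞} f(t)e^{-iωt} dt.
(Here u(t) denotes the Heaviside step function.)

F(ω) = \frac{18}{\left(i \omega + 14\right)^{3}}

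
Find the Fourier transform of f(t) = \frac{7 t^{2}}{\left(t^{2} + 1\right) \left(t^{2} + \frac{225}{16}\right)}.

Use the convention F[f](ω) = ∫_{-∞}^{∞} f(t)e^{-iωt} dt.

F(ω) = - \frac{112 \pi e^{- \left|{\omega}\right|}}{209} + \frac{420 \pi e^{- \frac{15 \left|{\omega}\right|}{4}}}{209}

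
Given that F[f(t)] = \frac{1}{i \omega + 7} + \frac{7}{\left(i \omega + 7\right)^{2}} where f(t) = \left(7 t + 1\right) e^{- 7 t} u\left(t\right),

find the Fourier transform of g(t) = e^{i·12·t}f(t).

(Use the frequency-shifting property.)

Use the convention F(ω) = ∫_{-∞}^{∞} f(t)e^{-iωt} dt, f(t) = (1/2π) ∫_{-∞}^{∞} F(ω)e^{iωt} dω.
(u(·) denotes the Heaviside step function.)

F[g](ω) = \frac{7 i \left(\omega - 12\right) + \left(i \left(\omega - 12\right) + 7\right)^{2} + 49}{\left(i \left(\omega - 12\right) + 7\right)^{3}}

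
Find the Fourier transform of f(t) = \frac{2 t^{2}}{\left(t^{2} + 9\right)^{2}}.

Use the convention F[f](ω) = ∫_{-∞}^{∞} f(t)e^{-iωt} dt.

F(ω) = \frac{\pi \left(1 - 3 \left|{\omega}\right|\right) e^{- 3 \left|{\omega}\right|}}{3}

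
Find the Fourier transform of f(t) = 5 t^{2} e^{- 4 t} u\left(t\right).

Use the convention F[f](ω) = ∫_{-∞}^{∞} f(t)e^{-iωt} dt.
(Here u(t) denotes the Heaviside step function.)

F(ω) = \frac{10}{\left(i \omega + 4\right)^{3}}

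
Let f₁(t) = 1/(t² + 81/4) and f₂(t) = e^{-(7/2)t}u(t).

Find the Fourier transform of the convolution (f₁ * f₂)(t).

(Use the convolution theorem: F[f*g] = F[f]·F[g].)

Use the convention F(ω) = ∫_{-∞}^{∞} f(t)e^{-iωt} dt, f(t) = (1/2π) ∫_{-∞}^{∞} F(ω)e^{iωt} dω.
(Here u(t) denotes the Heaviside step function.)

F[f₁*f₂](ω) = \frac{4 \pi e^{- \frac{9 \left|{\omega}\right|}{2}}}{9 \left(2 i \omega + 7\right)}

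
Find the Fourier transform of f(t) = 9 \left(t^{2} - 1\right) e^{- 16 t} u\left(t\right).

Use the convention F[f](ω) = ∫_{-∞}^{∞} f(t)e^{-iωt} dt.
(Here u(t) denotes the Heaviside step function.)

F(ω) = \frac{9 \left(2 i \omega - \left(i \omega + 16\right)^{3} + 32\right)}{\left(i \omega + 16\right)^{4}}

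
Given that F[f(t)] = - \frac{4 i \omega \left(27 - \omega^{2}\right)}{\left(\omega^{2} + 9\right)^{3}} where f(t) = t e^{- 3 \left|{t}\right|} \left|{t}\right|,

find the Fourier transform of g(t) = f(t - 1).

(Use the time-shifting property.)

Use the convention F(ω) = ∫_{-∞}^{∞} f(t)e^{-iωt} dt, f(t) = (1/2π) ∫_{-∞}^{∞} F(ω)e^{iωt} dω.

F[g](ω) = \frac{4 i \omega \left(\omega^{2} - 27\right) e^{- i \omega}}{\left(\omega^{2} + 9\right)^{3}}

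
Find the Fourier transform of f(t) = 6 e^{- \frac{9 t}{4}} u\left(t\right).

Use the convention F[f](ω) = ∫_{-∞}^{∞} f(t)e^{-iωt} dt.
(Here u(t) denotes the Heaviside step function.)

F(ω) = \frac{24}{4 i \omega + 9}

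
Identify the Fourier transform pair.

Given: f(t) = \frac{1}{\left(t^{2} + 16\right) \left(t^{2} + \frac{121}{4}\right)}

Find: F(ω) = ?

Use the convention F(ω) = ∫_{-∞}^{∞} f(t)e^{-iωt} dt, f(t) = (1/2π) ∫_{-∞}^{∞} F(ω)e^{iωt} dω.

F(ω) = \frac{\pi e^{- 4 \left|{\omega}\right|}}{57} - \frac{8 \pi e^{- \frac{11 \left|{\omega}\right|}{2}}}{627}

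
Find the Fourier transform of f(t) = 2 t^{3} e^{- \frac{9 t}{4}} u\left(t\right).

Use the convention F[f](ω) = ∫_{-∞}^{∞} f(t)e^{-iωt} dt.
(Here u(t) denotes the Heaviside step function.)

F(ω) = \frac{3072}{\left(4 i \omega + 9\right)^{4}}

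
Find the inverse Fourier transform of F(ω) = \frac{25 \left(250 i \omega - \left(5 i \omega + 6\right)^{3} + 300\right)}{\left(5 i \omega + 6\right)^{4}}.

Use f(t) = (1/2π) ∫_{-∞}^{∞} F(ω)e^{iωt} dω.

f(t) = 5 \left(t^{2} - 1\right) e^{- \frac{6 t}{5}} u\left(t\right)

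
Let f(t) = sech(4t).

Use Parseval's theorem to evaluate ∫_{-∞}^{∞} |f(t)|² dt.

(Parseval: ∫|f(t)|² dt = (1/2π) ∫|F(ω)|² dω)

∫|f(t)|² dt = \frac{1}{2}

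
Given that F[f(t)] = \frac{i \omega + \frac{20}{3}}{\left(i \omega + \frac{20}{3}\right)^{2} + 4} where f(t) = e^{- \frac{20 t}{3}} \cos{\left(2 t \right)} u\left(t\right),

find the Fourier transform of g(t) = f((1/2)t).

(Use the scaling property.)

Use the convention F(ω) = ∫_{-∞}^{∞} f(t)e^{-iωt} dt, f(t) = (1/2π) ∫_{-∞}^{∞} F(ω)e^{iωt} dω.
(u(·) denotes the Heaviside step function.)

F[g](ω) = \frac{3 \left(3 i \omega + 10\right)}{\left(3 i \omega + 10\right)^{2} + 9}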